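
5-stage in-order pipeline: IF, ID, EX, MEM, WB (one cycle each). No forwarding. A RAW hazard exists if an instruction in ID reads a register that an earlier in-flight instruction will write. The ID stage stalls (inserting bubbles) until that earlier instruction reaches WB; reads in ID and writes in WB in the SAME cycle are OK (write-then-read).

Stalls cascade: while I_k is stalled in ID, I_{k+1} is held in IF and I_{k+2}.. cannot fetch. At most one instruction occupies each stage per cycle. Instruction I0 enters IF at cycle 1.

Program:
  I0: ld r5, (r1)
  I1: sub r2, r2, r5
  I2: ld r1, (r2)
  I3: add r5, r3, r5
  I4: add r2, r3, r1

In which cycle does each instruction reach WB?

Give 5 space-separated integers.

Answer: 5 8 11 12 14

Derivation:
I0 ld r5 <- r1: IF@1 ID@2 stall=0 (-) EX@3 MEM@4 WB@5
I1 sub r2 <- r2,r5: IF@2 ID@3 stall=2 (RAW on I0.r5 (WB@5)) EX@6 MEM@7 WB@8
I2 ld r1 <- r2: IF@3 ID@6 stall=2 (RAW on I1.r2 (WB@8)) EX@9 MEM@10 WB@11
I3 add r5 <- r3,r5: IF@6 ID@9 stall=0 (-) EX@10 MEM@11 WB@12
I4 add r2 <- r3,r1: IF@9 ID@10 stall=1 (RAW on I2.r1 (WB@11)) EX@12 MEM@13 WB@14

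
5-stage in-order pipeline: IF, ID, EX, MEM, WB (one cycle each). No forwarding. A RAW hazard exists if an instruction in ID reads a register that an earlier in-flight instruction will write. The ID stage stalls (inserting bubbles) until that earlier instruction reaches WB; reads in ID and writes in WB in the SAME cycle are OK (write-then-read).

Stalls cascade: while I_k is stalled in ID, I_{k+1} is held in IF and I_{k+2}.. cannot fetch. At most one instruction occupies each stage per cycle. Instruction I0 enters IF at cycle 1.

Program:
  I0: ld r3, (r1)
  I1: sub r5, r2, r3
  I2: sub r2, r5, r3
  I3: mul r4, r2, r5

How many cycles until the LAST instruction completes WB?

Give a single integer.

Answer: 14

Derivation:
I0 ld r3 <- r1: IF@1 ID@2 stall=0 (-) EX@3 MEM@4 WB@5
I1 sub r5 <- r2,r3: IF@2 ID@3 stall=2 (RAW on I0.r3 (WB@5)) EX@6 MEM@7 WB@8
I2 sub r2 <- r5,r3: IF@3 ID@6 stall=2 (RAW on I1.r5 (WB@8)) EX@9 MEM@10 WB@11
I3 mul r4 <- r2,r5: IF@6 ID@9 stall=2 (RAW on I2.r2 (WB@11)) EX@12 MEM@13 WB@14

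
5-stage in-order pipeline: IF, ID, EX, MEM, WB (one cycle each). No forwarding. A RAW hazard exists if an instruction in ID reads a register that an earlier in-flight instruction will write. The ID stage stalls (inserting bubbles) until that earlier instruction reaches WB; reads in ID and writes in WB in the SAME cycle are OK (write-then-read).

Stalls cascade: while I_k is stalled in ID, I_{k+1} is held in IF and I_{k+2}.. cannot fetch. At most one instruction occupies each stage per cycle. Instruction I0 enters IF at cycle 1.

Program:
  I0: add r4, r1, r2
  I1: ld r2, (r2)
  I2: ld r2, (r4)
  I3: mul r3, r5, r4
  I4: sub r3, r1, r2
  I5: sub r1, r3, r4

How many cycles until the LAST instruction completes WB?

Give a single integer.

I0 add r4 <- r1,r2: IF@1 ID@2 stall=0 (-) EX@3 MEM@4 WB@5
I1 ld r2 <- r2: IF@2 ID@3 stall=0 (-) EX@4 MEM@5 WB@6
I2 ld r2 <- r4: IF@3 ID@4 stall=1 (RAW on I0.r4 (WB@5)) EX@6 MEM@7 WB@8
I3 mul r3 <- r5,r4: IF@4 ID@6 stall=0 (-) EX@7 MEM@8 WB@9
I4 sub r3 <- r1,r2: IF@6 ID@7 stall=1 (RAW on I2.r2 (WB@8)) EX@9 MEM@10 WB@11
I5 sub r1 <- r3,r4: IF@7 ID@9 stall=2 (RAW on I4.r3 (WB@11)) EX@12 MEM@13 WB@14

Answer: 14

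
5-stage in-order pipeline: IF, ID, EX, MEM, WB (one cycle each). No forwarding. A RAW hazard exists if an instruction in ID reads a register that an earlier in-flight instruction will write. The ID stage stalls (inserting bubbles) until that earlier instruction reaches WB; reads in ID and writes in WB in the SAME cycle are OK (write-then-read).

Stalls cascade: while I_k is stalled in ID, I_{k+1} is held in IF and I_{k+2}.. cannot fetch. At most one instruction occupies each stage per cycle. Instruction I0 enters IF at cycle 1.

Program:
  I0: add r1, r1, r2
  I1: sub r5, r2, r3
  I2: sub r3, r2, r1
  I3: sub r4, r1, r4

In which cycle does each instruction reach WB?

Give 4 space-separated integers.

I0 add r1 <- r1,r2: IF@1 ID@2 stall=0 (-) EX@3 MEM@4 WB@5
I1 sub r5 <- r2,r3: IF@2 ID@3 stall=0 (-) EX@4 MEM@5 WB@6
I2 sub r3 <- r2,r1: IF@3 ID@4 stall=1 (RAW on I0.r1 (WB@5)) EX@6 MEM@7 WB@8
I3 sub r4 <- r1,r4: IF@4 ID@6 stall=0 (-) EX@7 MEM@8 WB@9

Answer: 5 6 8 9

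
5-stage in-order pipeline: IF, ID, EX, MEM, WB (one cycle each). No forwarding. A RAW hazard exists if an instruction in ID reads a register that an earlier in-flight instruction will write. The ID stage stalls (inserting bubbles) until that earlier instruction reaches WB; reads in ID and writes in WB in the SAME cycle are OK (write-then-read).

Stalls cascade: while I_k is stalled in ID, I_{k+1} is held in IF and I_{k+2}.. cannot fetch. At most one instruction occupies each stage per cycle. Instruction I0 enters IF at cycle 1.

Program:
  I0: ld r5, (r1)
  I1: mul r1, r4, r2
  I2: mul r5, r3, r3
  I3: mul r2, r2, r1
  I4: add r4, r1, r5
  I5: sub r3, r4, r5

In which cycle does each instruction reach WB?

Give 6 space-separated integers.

Answer: 5 6 7 9 10 13

Derivation:
I0 ld r5 <- r1: IF@1 ID@2 stall=0 (-) EX@3 MEM@4 WB@5
I1 mul r1 <- r4,r2: IF@2 ID@3 stall=0 (-) EX@4 MEM@5 WB@6
I2 mul r5 <- r3,r3: IF@3 ID@4 stall=0 (-) EX@5 MEM@6 WB@7
I3 mul r2 <- r2,r1: IF@4 ID@5 stall=1 (RAW on I1.r1 (WB@6)) EX@7 MEM@8 WB@9
I4 add r4 <- r1,r5: IF@5 ID@7 stall=0 (-) EX@8 MEM@9 WB@10
I5 sub r3 <- r4,r5: IF@7 ID@8 stall=2 (RAW on I4.r4 (WB@10)) EX@11 MEM@12 WB@13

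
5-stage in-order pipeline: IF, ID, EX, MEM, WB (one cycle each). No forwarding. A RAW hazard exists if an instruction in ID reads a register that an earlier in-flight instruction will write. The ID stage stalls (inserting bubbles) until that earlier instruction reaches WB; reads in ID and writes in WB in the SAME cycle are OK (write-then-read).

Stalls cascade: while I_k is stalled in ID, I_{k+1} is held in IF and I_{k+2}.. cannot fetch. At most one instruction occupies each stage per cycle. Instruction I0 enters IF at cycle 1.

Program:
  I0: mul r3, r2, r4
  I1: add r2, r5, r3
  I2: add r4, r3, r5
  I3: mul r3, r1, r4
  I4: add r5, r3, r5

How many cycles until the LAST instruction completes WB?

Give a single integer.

Answer: 15

Derivation:
I0 mul r3 <- r2,r4: IF@1 ID@2 stall=0 (-) EX@3 MEM@4 WB@5
I1 add r2 <- r5,r3: IF@2 ID@3 stall=2 (RAW on I0.r3 (WB@5)) EX@6 MEM@7 WB@8
I2 add r4 <- r3,r5: IF@3 ID@6 stall=0 (-) EX@7 MEM@8 WB@9
I3 mul r3 <- r1,r4: IF@6 ID@7 stall=2 (RAW on I2.r4 (WB@9)) EX@10 MEM@11 WB@12
I4 add r5 <- r3,r5: IF@7 ID@10 stall=2 (RAW on I3.r3 (WB@12)) EX@13 MEM@14 WB@15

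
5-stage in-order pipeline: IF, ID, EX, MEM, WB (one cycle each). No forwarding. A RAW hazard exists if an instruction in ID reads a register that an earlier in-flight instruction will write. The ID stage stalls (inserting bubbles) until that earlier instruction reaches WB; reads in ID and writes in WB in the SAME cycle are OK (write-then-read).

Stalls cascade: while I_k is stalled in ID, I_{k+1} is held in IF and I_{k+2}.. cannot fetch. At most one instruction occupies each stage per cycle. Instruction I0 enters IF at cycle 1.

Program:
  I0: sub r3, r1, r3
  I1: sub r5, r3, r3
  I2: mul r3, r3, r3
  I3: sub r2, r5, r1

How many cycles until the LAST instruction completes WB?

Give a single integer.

I0 sub r3 <- r1,r3: IF@1 ID@2 stall=0 (-) EX@3 MEM@4 WB@5
I1 sub r5 <- r3,r3: IF@2 ID@3 stall=2 (RAW on I0.r3 (WB@5)) EX@6 MEM@7 WB@8
I2 mul r3 <- r3,r3: IF@3 ID@6 stall=0 (-) EX@7 MEM@8 WB@9
I3 sub r2 <- r5,r1: IF@6 ID@7 stall=1 (RAW on I1.r5 (WB@8)) EX@9 MEM@10 WB@11

Answer: 11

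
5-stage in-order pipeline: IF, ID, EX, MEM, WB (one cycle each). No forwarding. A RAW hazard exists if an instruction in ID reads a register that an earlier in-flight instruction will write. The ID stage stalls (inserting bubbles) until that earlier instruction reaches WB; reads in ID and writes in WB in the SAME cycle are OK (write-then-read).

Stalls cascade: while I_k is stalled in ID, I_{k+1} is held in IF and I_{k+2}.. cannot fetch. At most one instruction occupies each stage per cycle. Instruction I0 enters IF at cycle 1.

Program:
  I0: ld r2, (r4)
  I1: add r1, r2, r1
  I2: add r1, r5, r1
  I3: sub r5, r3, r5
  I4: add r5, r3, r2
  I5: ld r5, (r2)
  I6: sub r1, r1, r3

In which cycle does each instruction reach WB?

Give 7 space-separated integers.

Answer: 5 8 11 12 13 14 15

Derivation:
I0 ld r2 <- r4: IF@1 ID@2 stall=0 (-) EX@3 MEM@4 WB@5
I1 add r1 <- r2,r1: IF@2 ID@3 stall=2 (RAW on I0.r2 (WB@5)) EX@6 MEM@7 WB@8
I2 add r1 <- r5,r1: IF@3 ID@6 stall=2 (RAW on I1.r1 (WB@8)) EX@9 MEM@10 WB@11
I3 sub r5 <- r3,r5: IF@6 ID@9 stall=0 (-) EX@10 MEM@11 WB@12
I4 add r5 <- r3,r2: IF@9 ID@10 stall=0 (-) EX@11 MEM@12 WB@13
I5 ld r5 <- r2: IF@10 ID@11 stall=0 (-) EX@12 MEM@13 WB@14
I6 sub r1 <- r1,r3: IF@11 ID@12 stall=0 (-) EX@13 MEM@14 WB@15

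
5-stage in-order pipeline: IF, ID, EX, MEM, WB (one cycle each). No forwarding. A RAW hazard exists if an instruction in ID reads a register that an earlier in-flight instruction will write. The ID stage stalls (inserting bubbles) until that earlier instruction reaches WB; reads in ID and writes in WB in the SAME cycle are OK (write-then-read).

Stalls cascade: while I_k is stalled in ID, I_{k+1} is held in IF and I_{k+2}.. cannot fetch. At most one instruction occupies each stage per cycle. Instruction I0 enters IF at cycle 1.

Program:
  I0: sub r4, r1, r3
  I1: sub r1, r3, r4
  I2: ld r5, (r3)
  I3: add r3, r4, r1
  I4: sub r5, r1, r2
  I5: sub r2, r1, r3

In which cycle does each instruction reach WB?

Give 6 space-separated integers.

I0 sub r4 <- r1,r3: IF@1 ID@2 stall=0 (-) EX@3 MEM@4 WB@5
I1 sub r1 <- r3,r4: IF@2 ID@3 stall=2 (RAW on I0.r4 (WB@5)) EX@6 MEM@7 WB@8
I2 ld r5 <- r3: IF@3 ID@6 stall=0 (-) EX@7 MEM@8 WB@9
I3 add r3 <- r4,r1: IF@6 ID@7 stall=1 (RAW on I1.r1 (WB@8)) EX@9 MEM@10 WB@11
I4 sub r5 <- r1,r2: IF@7 ID@9 stall=0 (-) EX@10 MEM@11 WB@12
I5 sub r2 <- r1,r3: IF@9 ID@10 stall=1 (RAW on I3.r3 (WB@11)) EX@12 MEM@13 WB@14

Answer: 5 8 9 11 12 14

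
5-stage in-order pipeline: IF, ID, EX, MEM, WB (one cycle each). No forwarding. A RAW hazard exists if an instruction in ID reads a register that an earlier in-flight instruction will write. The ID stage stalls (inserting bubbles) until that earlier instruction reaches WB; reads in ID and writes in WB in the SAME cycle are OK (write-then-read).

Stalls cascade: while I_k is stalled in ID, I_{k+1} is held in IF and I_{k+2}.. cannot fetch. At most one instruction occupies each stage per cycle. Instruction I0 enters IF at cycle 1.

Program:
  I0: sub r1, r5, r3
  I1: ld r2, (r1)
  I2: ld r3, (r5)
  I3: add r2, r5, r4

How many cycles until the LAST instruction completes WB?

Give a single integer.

Answer: 10

Derivation:
I0 sub r1 <- r5,r3: IF@1 ID@2 stall=0 (-) EX@3 MEM@4 WB@5
I1 ld r2 <- r1: IF@2 ID@3 stall=2 (RAW on I0.r1 (WB@5)) EX@6 MEM@7 WB@8
I2 ld r3 <- r5: IF@3 ID@6 stall=0 (-) EX@7 MEM@8 WB@9
I3 add r2 <- r5,r4: IF@6 ID@7 stall=0 (-) EX@8 MEM@9 WB@10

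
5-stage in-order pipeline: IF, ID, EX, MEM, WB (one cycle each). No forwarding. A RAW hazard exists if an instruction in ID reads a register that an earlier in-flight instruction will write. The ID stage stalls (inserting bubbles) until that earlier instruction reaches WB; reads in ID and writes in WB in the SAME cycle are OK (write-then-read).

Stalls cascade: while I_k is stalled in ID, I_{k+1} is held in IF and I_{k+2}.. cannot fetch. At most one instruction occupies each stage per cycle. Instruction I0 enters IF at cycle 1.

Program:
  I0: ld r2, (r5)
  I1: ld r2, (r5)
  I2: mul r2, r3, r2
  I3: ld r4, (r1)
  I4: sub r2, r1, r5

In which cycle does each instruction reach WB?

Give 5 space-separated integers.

Answer: 5 6 9 10 11

Derivation:
I0 ld r2 <- r5: IF@1 ID@2 stall=0 (-) EX@3 MEM@4 WB@5
I1 ld r2 <- r5: IF@2 ID@3 stall=0 (-) EX@4 MEM@5 WB@6
I2 mul r2 <- r3,r2: IF@3 ID@4 stall=2 (RAW on I1.r2 (WB@6)) EX@7 MEM@8 WB@9
I3 ld r4 <- r1: IF@4 ID@7 stall=0 (-) EX@8 MEM@9 WB@10
I4 sub r2 <- r1,r5: IF@7 ID@8 stall=0 (-) EX@9 MEM@10 WB@11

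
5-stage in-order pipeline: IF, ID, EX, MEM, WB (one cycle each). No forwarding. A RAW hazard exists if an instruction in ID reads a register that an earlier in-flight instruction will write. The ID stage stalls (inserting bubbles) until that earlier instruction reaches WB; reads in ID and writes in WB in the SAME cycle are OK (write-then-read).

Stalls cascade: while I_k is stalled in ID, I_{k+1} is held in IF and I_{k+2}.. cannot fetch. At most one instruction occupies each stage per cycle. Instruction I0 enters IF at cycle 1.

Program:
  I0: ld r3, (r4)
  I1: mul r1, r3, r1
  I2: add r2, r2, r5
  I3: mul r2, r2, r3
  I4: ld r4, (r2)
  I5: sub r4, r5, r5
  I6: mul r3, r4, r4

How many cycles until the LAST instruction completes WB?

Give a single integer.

Answer: 19

Derivation:
I0 ld r3 <- r4: IF@1 ID@2 stall=0 (-) EX@3 MEM@4 WB@5
I1 mul r1 <- r3,r1: IF@2 ID@3 stall=2 (RAW on I0.r3 (WB@5)) EX@6 MEM@7 WB@8
I2 add r2 <- r2,r5: IF@3 ID@6 stall=0 (-) EX@7 MEM@8 WB@9
I3 mul r2 <- r2,r3: IF@6 ID@7 stall=2 (RAW on I2.r2 (WB@9)) EX@10 MEM@11 WB@12
I4 ld r4 <- r2: IF@7 ID@10 stall=2 (RAW on I3.r2 (WB@12)) EX@13 MEM@14 WB@15
I5 sub r4 <- r5,r5: IF@10 ID@13 stall=0 (-) EX@14 MEM@15 WB@16
I6 mul r3 <- r4,r4: IF@13 ID@14 stall=2 (RAW on I5.r4 (WB@16)) EX@17 MEM@18 WB@19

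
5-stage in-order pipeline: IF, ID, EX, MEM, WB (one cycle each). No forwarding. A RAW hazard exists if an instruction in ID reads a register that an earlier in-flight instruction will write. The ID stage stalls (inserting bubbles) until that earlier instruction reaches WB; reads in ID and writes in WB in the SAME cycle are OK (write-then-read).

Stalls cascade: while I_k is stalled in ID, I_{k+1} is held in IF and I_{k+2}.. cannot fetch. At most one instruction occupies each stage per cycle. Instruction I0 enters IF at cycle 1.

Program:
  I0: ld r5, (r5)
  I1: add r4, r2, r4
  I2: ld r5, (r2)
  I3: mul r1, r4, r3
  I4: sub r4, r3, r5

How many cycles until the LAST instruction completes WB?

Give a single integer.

I0 ld r5 <- r5: IF@1 ID@2 stall=0 (-) EX@3 MEM@4 WB@5
I1 add r4 <- r2,r4: IF@2 ID@3 stall=0 (-) EX@4 MEM@5 WB@6
I2 ld r5 <- r2: IF@3 ID@4 stall=0 (-) EX@5 MEM@6 WB@7
I3 mul r1 <- r4,r3: IF@4 ID@5 stall=1 (RAW on I1.r4 (WB@6)) EX@7 MEM@8 WB@9
I4 sub r4 <- r3,r5: IF@5 ID@7 stall=0 (-) EX@8 MEM@9 WB@10

Answer: 10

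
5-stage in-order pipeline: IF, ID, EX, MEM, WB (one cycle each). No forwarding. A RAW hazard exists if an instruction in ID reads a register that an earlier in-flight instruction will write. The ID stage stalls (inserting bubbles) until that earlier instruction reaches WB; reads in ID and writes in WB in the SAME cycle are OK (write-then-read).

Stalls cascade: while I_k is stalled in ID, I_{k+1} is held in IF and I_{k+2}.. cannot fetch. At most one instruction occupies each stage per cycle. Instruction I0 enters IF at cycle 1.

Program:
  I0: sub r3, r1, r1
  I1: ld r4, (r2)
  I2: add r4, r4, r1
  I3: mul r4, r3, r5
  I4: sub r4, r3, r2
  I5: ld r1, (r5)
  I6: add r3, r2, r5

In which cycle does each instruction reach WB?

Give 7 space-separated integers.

Answer: 5 6 9 10 11 12 13

Derivation:
I0 sub r3 <- r1,r1: IF@1 ID@2 stall=0 (-) EX@3 MEM@4 WB@5
I1 ld r4 <- r2: IF@2 ID@3 stall=0 (-) EX@4 MEM@5 WB@6
I2 add r4 <- r4,r1: IF@3 ID@4 stall=2 (RAW on I1.r4 (WB@6)) EX@7 MEM@8 WB@9
I3 mul r4 <- r3,r5: IF@4 ID@7 stall=0 (-) EX@8 MEM@9 WB@10
I4 sub r4 <- r3,r2: IF@7 ID@8 stall=0 (-) EX@9 MEM@10 WB@11
I5 ld r1 <- r5: IF@8 ID@9 stall=0 (-) EX@10 MEM@11 WB@12
I6 add r3 <- r2,r5: IF@9 ID@10 stall=0 (-) EX@11 MEM@12 WB@13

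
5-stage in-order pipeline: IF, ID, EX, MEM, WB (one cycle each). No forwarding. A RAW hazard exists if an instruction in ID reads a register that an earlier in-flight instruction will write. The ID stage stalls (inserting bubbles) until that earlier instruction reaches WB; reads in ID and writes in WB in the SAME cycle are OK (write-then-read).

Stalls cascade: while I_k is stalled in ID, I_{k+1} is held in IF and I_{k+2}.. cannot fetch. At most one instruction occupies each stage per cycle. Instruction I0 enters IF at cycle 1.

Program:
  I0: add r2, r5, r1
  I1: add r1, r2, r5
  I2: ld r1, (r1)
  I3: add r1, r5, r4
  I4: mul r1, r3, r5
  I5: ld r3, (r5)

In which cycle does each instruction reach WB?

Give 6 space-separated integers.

Answer: 5 8 11 12 13 14

Derivation:
I0 add r2 <- r5,r1: IF@1 ID@2 stall=0 (-) EX@3 MEM@4 WB@5
I1 add r1 <- r2,r5: IF@2 ID@3 stall=2 (RAW on I0.r2 (WB@5)) EX@6 MEM@7 WB@8
I2 ld r1 <- r1: IF@3 ID@6 stall=2 (RAW on I1.r1 (WB@8)) EX@9 MEM@10 WB@11
I3 add r1 <- r5,r4: IF@6 ID@9 stall=0 (-) EX@10 MEM@11 WB@12
I4 mul r1 <- r3,r5: IF@9 ID@10 stall=0 (-) EX@11 MEM@12 WB@13
I5 ld r3 <- r5: IF@10 ID@11 stall=0 (-) EX@12 MEM@13 WB@14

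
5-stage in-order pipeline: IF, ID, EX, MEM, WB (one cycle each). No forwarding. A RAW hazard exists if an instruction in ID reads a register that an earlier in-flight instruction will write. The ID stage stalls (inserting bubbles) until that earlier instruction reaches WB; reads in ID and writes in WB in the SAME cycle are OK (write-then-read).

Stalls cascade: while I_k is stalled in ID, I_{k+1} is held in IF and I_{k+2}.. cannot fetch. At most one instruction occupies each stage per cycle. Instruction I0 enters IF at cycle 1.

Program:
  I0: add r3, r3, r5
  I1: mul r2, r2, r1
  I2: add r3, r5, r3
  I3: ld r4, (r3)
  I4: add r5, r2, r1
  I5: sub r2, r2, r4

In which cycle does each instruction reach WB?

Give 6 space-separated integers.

I0 add r3 <- r3,r5: IF@1 ID@2 stall=0 (-) EX@3 MEM@4 WB@5
I1 mul r2 <- r2,r1: IF@2 ID@3 stall=0 (-) EX@4 MEM@5 WB@6
I2 add r3 <- r5,r3: IF@3 ID@4 stall=1 (RAW on I0.r3 (WB@5)) EX@6 MEM@7 WB@8
I3 ld r4 <- r3: IF@4 ID@6 stall=2 (RAW on I2.r3 (WB@8)) EX@9 MEM@10 WB@11
I4 add r5 <- r2,r1: IF@6 ID@9 stall=0 (-) EX@10 MEM@11 WB@12
I5 sub r2 <- r2,r4: IF@9 ID@10 stall=1 (RAW on I3.r4 (WB@11)) EX@12 MEM@13 WB@14

Answer: 5 6 8 11 12 14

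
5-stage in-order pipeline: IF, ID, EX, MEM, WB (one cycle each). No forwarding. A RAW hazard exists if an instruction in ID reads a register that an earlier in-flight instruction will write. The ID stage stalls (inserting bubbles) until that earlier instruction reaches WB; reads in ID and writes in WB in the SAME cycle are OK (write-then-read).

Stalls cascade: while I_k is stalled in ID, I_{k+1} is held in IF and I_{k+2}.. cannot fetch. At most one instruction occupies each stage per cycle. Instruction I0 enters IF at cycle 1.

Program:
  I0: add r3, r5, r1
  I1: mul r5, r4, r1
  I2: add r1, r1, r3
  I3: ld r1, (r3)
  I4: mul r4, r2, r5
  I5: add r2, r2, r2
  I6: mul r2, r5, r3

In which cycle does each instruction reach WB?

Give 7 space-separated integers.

I0 add r3 <- r5,r1: IF@1 ID@2 stall=0 (-) EX@3 MEM@4 WB@5
I1 mul r5 <- r4,r1: IF@2 ID@3 stall=0 (-) EX@4 MEM@5 WB@6
I2 add r1 <- r1,r3: IF@3 ID@4 stall=1 (RAW on I0.r3 (WB@5)) EX@6 MEM@7 WB@8
I3 ld r1 <- r3: IF@4 ID@6 stall=0 (-) EX@7 MEM@8 WB@9
I4 mul r4 <- r2,r5: IF@6 ID@7 stall=0 (-) EX@8 MEM@9 WB@10
I5 add r2 <- r2,r2: IF@7 ID@8 stall=0 (-) EX@9 MEM@10 WB@11
I6 mul r2 <- r5,r3: IF@8 ID@9 stall=0 (-) EX@10 MEM@11 WB@12

Answer: 5 6 8 9 10 11 12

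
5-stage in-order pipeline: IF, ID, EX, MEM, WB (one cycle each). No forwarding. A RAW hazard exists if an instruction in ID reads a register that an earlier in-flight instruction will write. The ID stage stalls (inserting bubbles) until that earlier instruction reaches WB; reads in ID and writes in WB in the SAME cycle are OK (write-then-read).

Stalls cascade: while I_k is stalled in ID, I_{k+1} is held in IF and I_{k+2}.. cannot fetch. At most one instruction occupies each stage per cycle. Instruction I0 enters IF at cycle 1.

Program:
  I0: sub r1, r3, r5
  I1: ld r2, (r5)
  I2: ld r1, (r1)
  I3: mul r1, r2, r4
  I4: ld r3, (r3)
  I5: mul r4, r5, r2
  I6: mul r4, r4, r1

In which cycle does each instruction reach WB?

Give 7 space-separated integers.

Answer: 5 6 8 9 10 11 14

Derivation:
I0 sub r1 <- r3,r5: IF@1 ID@2 stall=0 (-) EX@3 MEM@4 WB@5
I1 ld r2 <- r5: IF@2 ID@3 stall=0 (-) EX@4 MEM@5 WB@6
I2 ld r1 <- r1: IF@3 ID@4 stall=1 (RAW on I0.r1 (WB@5)) EX@6 MEM@7 WB@8
I3 mul r1 <- r2,r4: IF@4 ID@6 stall=0 (-) EX@7 MEM@8 WB@9
I4 ld r3 <- r3: IF@6 ID@7 stall=0 (-) EX@8 MEM@9 WB@10
I5 mul r4 <- r5,r2: IF@7 ID@8 stall=0 (-) EX@9 MEM@10 WB@11
I6 mul r4 <- r4,r1: IF@8 ID@9 stall=2 (RAW on I5.r4 (WB@11)) EX@12 MEM@13 WB@14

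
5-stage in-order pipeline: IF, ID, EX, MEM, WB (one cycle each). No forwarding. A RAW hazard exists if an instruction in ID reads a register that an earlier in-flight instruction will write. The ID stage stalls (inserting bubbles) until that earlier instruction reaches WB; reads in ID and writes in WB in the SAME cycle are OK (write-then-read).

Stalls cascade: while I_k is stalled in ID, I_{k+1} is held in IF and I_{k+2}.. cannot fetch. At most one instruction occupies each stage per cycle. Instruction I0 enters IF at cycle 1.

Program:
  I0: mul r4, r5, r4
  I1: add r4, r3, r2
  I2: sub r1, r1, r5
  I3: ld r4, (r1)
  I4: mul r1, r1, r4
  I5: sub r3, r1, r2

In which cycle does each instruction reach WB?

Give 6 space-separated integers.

Answer: 5 6 7 10 13 16

Derivation:
I0 mul r4 <- r5,r4: IF@1 ID@2 stall=0 (-) EX@3 MEM@4 WB@5
I1 add r4 <- r3,r2: IF@2 ID@3 stall=0 (-) EX@4 MEM@5 WB@6
I2 sub r1 <- r1,r5: IF@3 ID@4 stall=0 (-) EX@5 MEM@6 WB@7
I3 ld r4 <- r1: IF@4 ID@5 stall=2 (RAW on I2.r1 (WB@7)) EX@8 MEM@9 WB@10
I4 mul r1 <- r1,r4: IF@5 ID@8 stall=2 (RAW on I3.r4 (WB@10)) EX@11 MEM@12 WB@13
I5 sub r3 <- r1,r2: IF@8 ID@11 stall=2 (RAW on I4.r1 (WB@13)) EX@14 MEM@15 WB@16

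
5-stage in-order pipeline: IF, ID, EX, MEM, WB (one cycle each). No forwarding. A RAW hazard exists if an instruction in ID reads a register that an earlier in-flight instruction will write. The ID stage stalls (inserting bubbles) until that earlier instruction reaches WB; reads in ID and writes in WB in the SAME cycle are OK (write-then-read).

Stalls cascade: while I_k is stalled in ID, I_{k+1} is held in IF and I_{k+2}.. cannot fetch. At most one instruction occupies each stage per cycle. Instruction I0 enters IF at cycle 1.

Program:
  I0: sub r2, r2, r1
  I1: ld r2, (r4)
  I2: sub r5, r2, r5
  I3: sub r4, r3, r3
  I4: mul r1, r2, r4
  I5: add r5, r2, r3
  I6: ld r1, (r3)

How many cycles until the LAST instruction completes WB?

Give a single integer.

Answer: 15

Derivation:
I0 sub r2 <- r2,r1: IF@1 ID@2 stall=0 (-) EX@3 MEM@4 WB@5
I1 ld r2 <- r4: IF@2 ID@3 stall=0 (-) EX@4 MEM@5 WB@6
I2 sub r5 <- r2,r5: IF@3 ID@4 stall=2 (RAW on I1.r2 (WB@6)) EX@7 MEM@8 WB@9
I3 sub r4 <- r3,r3: IF@4 ID@7 stall=0 (-) EX@8 MEM@9 WB@10
I4 mul r1 <- r2,r4: IF@7 ID@8 stall=2 (RAW on I3.r4 (WB@10)) EX@11 MEM@12 WB@13
I5 add r5 <- r2,r3: IF@8 ID@11 stall=0 (-) EX@12 MEM@13 WB@14
I6 ld r1 <- r3: IF@11 ID@12 stall=0 (-) EX@13 MEM@14 WB@15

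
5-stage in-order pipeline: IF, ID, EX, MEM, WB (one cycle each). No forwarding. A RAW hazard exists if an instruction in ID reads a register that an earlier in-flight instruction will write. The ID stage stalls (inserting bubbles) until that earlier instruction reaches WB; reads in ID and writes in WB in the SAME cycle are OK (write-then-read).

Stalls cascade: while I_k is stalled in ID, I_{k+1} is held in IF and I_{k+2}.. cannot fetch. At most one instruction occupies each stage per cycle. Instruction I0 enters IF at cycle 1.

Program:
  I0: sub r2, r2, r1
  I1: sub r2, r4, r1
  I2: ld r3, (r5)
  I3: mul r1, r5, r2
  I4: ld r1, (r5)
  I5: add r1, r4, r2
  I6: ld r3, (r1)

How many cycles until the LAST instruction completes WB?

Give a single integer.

I0 sub r2 <- r2,r1: IF@1 ID@2 stall=0 (-) EX@3 MEM@4 WB@5
I1 sub r2 <- r4,r1: IF@2 ID@3 stall=0 (-) EX@4 MEM@5 WB@6
I2 ld r3 <- r5: IF@3 ID@4 stall=0 (-) EX@5 MEM@6 WB@7
I3 mul r1 <- r5,r2: IF@4 ID@5 stall=1 (RAW on I1.r2 (WB@6)) EX@7 MEM@8 WB@9
I4 ld r1 <- r5: IF@5 ID@7 stall=0 (-) EX@8 MEM@9 WB@10
I5 add r1 <- r4,r2: IF@7 ID@8 stall=0 (-) EX@9 MEM@10 WB@11
I6 ld r3 <- r1: IF@8 ID@9 stall=2 (RAW on I5.r1 (WB@11)) EX@12 MEM@13 WB@14

Answer: 14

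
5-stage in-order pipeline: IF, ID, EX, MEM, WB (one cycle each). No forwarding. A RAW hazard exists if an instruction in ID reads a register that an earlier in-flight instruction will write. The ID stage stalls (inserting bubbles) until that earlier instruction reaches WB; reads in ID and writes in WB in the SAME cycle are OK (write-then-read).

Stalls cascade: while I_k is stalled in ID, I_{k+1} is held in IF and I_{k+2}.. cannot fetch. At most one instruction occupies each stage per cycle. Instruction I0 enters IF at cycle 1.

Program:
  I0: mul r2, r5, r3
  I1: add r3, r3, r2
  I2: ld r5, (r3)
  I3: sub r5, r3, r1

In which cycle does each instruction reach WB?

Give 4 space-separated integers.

Answer: 5 8 11 12

Derivation:
I0 mul r2 <- r5,r3: IF@1 ID@2 stall=0 (-) EX@3 MEM@4 WB@5
I1 add r3 <- r3,r2: IF@2 ID@3 stall=2 (RAW on I0.r2 (WB@5)) EX@6 MEM@7 WB@8
I2 ld r5 <- r3: IF@3 ID@6 stall=2 (RAW on I1.r3 (WB@8)) EX@9 MEM@10 WB@11
I3 sub r5 <- r3,r1: IF@6 ID@9 stall=0 (-) EX@10 MEM@11 WB@12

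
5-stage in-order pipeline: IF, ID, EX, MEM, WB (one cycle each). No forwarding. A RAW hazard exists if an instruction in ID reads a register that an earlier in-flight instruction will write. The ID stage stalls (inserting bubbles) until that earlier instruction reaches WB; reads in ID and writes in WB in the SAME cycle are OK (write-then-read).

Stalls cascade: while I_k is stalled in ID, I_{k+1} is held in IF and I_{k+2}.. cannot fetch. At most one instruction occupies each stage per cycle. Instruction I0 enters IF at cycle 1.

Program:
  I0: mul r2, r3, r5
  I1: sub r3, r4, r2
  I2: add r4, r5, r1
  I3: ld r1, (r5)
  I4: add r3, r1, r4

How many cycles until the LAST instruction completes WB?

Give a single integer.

Answer: 13

Derivation:
I0 mul r2 <- r3,r5: IF@1 ID@2 stall=0 (-) EX@3 MEM@4 WB@5
I1 sub r3 <- r4,r2: IF@2 ID@3 stall=2 (RAW on I0.r2 (WB@5)) EX@6 MEM@7 WB@8
I2 add r4 <- r5,r1: IF@3 ID@6 stall=0 (-) EX@7 MEM@8 WB@9
I3 ld r1 <- r5: IF@6 ID@7 stall=0 (-) EX@8 MEM@9 WB@10
I4 add r3 <- r1,r4: IF@7 ID@8 stall=2 (RAW on I3.r1 (WB@10)) EX@11 MEM@12 WB@13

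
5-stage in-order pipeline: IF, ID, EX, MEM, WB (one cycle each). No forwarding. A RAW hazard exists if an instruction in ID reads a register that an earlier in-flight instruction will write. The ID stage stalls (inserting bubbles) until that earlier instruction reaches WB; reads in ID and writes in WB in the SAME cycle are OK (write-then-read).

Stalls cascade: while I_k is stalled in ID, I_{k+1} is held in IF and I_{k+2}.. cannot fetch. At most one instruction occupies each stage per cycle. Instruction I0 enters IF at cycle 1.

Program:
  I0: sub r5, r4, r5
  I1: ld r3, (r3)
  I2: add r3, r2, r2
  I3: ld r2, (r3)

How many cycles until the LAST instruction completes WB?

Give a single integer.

I0 sub r5 <- r4,r5: IF@1 ID@2 stall=0 (-) EX@3 MEM@4 WB@5
I1 ld r3 <- r3: IF@2 ID@3 stall=0 (-) EX@4 MEM@5 WB@6
I2 add r3 <- r2,r2: IF@3 ID@4 stall=0 (-) EX@5 MEM@6 WB@7
I3 ld r2 <- r3: IF@4 ID@5 stall=2 (RAW on I2.r3 (WB@7)) EX@8 MEM@9 WB@10

Answer: 10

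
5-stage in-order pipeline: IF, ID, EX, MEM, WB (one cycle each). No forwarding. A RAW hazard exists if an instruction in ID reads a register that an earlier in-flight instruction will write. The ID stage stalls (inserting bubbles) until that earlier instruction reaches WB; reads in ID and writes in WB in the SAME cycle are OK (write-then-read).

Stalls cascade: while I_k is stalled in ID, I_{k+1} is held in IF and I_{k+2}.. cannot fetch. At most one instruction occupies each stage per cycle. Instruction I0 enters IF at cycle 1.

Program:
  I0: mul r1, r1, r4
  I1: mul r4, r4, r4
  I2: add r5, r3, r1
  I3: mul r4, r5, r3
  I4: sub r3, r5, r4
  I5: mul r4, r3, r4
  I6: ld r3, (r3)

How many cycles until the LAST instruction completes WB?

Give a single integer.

Answer: 18

Derivation:
I0 mul r1 <- r1,r4: IF@1 ID@2 stall=0 (-) EX@3 MEM@4 WB@5
I1 mul r4 <- r4,r4: IF@2 ID@3 stall=0 (-) EX@4 MEM@5 WB@6
I2 add r5 <- r3,r1: IF@3 ID@4 stall=1 (RAW on I0.r1 (WB@5)) EX@6 MEM@7 WB@8
I3 mul r4 <- r5,r3: IF@4 ID@6 stall=2 (RAW on I2.r5 (WB@8)) EX@9 MEM@10 WB@11
I4 sub r3 <- r5,r4: IF@6 ID@9 stall=2 (RAW on I3.r4 (WB@11)) EX@12 MEM@13 WB@14
I5 mul r4 <- r3,r4: IF@9 ID@12 stall=2 (RAW on I4.r3 (WB@14)) EX@15 MEM@16 WB@17
I6 ld r3 <- r3: IF@12 ID@15 stall=0 (-) EX@16 MEM@17 WB@18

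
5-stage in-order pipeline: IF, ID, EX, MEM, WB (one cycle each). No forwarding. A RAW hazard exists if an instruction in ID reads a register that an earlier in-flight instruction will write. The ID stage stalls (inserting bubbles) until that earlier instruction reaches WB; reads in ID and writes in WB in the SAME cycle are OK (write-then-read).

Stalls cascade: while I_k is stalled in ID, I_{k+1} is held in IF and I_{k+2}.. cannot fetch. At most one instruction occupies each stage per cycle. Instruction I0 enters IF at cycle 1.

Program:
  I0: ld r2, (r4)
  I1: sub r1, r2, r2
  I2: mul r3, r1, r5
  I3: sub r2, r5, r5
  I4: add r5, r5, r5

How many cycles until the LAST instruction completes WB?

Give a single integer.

I0 ld r2 <- r4: IF@1 ID@2 stall=0 (-) EX@3 MEM@4 WB@5
I1 sub r1 <- r2,r2: IF@2 ID@3 stall=2 (RAW on I0.r2 (WB@5)) EX@6 MEM@7 WB@8
I2 mul r3 <- r1,r5: IF@3 ID@6 stall=2 (RAW on I1.r1 (WB@8)) EX@9 MEM@10 WB@11
I3 sub r2 <- r5,r5: IF@6 ID@9 stall=0 (-) EX@10 MEM@11 WB@12
I4 add r5 <- r5,r5: IF@9 ID@10 stall=0 (-) EX@11 MEM@12 WB@13

Answer: 13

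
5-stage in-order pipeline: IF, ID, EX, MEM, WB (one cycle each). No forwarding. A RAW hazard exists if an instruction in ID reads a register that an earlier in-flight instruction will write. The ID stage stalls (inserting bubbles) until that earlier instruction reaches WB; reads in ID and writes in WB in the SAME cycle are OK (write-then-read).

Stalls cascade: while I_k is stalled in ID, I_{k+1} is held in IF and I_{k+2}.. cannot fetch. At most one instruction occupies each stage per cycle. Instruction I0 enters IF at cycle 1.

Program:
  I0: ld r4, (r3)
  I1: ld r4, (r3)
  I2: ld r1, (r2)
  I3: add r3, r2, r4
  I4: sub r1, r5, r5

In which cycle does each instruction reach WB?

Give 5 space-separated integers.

Answer: 5 6 7 9 10

Derivation:
I0 ld r4 <- r3: IF@1 ID@2 stall=0 (-) EX@3 MEM@4 WB@5
I1 ld r4 <- r3: IF@2 ID@3 stall=0 (-) EX@4 MEM@5 WB@6
I2 ld r1 <- r2: IF@3 ID@4 stall=0 (-) EX@5 MEM@6 WB@7
I3 add r3 <- r2,r4: IF@4 ID@5 stall=1 (RAW on I1.r4 (WB@6)) EX@7 MEM@8 WB@9
I4 sub r1 <- r5,r5: IF@5 ID@7 stall=0 (-) EX@8 MEM@9 WB@10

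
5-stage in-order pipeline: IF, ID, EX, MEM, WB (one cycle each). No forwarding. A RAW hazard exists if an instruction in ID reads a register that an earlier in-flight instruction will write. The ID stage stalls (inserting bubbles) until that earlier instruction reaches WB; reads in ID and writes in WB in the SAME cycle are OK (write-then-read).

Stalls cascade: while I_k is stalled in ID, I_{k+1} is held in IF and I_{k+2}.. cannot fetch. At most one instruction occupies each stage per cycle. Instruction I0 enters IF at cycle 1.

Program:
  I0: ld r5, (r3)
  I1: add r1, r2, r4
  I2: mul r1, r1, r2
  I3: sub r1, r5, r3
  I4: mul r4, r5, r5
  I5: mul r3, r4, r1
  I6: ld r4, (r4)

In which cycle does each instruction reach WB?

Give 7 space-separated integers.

I0 ld r5 <- r3: IF@1 ID@2 stall=0 (-) EX@3 MEM@4 WB@5
I1 add r1 <- r2,r4: IF@2 ID@3 stall=0 (-) EX@4 MEM@5 WB@6
I2 mul r1 <- r1,r2: IF@3 ID@4 stall=2 (RAW on I1.r1 (WB@6)) EX@7 MEM@8 WB@9
I3 sub r1 <- r5,r3: IF@4 ID@7 stall=0 (-) EX@8 MEM@9 WB@10
I4 mul r4 <- r5,r5: IF@7 ID@8 stall=0 (-) EX@9 MEM@10 WB@11
I5 mul r3 <- r4,r1: IF@8 ID@9 stall=2 (RAW on I4.r4 (WB@11)) EX@12 MEM@13 WB@14
I6 ld r4 <- r4: IF@9 ID@12 stall=0 (-) EX@13 MEM@14 WB@15

Answer: 5 6 9 10 11 14 15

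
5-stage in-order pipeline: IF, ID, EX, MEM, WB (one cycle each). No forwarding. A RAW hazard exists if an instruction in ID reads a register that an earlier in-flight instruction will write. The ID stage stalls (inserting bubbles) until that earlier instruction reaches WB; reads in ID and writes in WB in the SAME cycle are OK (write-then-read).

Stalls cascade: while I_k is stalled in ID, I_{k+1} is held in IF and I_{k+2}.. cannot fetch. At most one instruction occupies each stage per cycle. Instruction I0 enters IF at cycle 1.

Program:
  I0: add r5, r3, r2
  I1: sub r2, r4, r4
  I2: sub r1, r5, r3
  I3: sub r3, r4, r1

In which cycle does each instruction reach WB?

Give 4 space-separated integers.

Answer: 5 6 8 11

Derivation:
I0 add r5 <- r3,r2: IF@1 ID@2 stall=0 (-) EX@3 MEM@4 WB@5
I1 sub r2 <- r4,r4: IF@2 ID@3 stall=0 (-) EX@4 MEM@5 WB@6
I2 sub r1 <- r5,r3: IF@3 ID@4 stall=1 (RAW on I0.r5 (WB@5)) EX@6 MEM@7 WB@8
I3 sub r3 <- r4,r1: IF@4 ID@6 stall=2 (RAW on I2.r1 (WB@8)) EX@9 MEM@10 WB@11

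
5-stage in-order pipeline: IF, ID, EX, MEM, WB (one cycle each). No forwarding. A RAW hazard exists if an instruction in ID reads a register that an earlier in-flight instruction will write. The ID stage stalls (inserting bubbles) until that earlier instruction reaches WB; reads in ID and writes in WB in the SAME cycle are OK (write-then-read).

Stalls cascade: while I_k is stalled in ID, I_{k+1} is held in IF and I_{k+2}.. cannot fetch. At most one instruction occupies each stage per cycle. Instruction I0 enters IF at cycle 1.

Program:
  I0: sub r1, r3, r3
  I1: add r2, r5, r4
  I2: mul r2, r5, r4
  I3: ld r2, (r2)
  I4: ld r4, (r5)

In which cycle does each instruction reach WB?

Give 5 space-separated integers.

I0 sub r1 <- r3,r3: IF@1 ID@2 stall=0 (-) EX@3 MEM@4 WB@5
I1 add r2 <- r5,r4: IF@2 ID@3 stall=0 (-) EX@4 MEM@5 WB@6
I2 mul r2 <- r5,r4: IF@3 ID@4 stall=0 (-) EX@5 MEM@6 WB@7
I3 ld r2 <- r2: IF@4 ID@5 stall=2 (RAW on I2.r2 (WB@7)) EX@8 MEM@9 WB@10
I4 ld r4 <- r5: IF@5 ID@8 stall=0 (-) EX@9 MEM@10 WB@11

Answer: 5 6 7 10 11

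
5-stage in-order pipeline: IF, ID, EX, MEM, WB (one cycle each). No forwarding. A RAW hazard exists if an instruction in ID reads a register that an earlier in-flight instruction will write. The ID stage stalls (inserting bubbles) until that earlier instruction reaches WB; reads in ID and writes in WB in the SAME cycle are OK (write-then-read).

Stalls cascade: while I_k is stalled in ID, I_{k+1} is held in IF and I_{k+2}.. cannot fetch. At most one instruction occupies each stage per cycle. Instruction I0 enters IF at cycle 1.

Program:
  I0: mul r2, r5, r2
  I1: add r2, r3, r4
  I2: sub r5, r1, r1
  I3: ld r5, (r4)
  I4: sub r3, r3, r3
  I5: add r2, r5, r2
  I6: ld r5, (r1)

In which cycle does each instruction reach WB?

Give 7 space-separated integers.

Answer: 5 6 7 8 9 11 12

Derivation:
I0 mul r2 <- r5,r2: IF@1 ID@2 stall=0 (-) EX@3 MEM@4 WB@5
I1 add r2 <- r3,r4: IF@2 ID@3 stall=0 (-) EX@4 MEM@5 WB@6
I2 sub r5 <- r1,r1: IF@3 ID@4 stall=0 (-) EX@5 MEM@6 WB@7
I3 ld r5 <- r4: IF@4 ID@5 stall=0 (-) EX@6 MEM@7 WB@8
I4 sub r3 <- r3,r3: IF@5 ID@6 stall=0 (-) EX@7 MEM@8 WB@9
I5 add r2 <- r5,r2: IF@6 ID@7 stall=1 (RAW on I3.r5 (WB@8)) EX@9 MEM@10 WB@11
I6 ld r5 <- r1: IF@7 ID@9 stall=0 (-) EX@10 MEM@11 WB@12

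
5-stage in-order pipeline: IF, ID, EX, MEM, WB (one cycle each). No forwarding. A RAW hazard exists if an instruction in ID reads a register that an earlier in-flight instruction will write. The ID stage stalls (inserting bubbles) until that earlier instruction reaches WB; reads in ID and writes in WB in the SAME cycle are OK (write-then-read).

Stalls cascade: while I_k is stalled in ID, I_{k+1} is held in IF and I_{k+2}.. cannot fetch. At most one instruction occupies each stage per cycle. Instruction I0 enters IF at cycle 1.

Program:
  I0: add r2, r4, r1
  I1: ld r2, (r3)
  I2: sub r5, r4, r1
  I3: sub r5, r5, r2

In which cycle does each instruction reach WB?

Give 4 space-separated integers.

I0 add r2 <- r4,r1: IF@1 ID@2 stall=0 (-) EX@3 MEM@4 WB@5
I1 ld r2 <- r3: IF@2 ID@3 stall=0 (-) EX@4 MEM@5 WB@6
I2 sub r5 <- r4,r1: IF@3 ID@4 stall=0 (-) EX@5 MEM@6 WB@7
I3 sub r5 <- r5,r2: IF@4 ID@5 stall=2 (RAW on I2.r5 (WB@7)) EX@8 MEM@9 WB@10

Answer: 5 6 7 10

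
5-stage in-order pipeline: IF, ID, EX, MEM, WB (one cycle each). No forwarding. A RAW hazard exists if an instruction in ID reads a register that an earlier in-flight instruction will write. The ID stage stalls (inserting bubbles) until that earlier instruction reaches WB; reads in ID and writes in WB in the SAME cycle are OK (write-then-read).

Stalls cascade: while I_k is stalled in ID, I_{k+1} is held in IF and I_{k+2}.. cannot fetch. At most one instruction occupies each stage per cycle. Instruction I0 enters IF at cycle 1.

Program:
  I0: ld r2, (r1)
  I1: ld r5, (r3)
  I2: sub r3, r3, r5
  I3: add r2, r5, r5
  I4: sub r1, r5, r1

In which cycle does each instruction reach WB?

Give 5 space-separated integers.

I0 ld r2 <- r1: IF@1 ID@2 stall=0 (-) EX@3 MEM@4 WB@5
I1 ld r5 <- r3: IF@2 ID@3 stall=0 (-) EX@4 MEM@5 WB@6
I2 sub r3 <- r3,r5: IF@3 ID@4 stall=2 (RAW on I1.r5 (WB@6)) EX@7 MEM@8 WB@9
I3 add r2 <- r5,r5: IF@4 ID@7 stall=0 (-) EX@8 MEM@9 WB@10
I4 sub r1 <- r5,r1: IF@7 ID@8 stall=0 (-) EX@9 MEM@10 WB@11

Answer: 5 6 9 10 11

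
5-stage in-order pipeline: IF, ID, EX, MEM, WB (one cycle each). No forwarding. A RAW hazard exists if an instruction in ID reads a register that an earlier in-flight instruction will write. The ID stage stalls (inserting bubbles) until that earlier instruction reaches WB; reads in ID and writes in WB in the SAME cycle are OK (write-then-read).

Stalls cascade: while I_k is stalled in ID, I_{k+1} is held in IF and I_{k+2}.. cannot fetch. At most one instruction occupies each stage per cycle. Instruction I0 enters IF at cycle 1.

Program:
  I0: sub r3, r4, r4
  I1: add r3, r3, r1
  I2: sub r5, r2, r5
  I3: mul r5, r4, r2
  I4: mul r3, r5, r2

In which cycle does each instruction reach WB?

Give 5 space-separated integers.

I0 sub r3 <- r4,r4: IF@1 ID@2 stall=0 (-) EX@3 MEM@4 WB@5
I1 add r3 <- r3,r1: IF@2 ID@3 stall=2 (RAW on I0.r3 (WB@5)) EX@6 MEM@7 WB@8
I2 sub r5 <- r2,r5: IF@3 ID@6 stall=0 (-) EX@7 MEM@8 WB@9
I3 mul r5 <- r4,r2: IF@6 ID@7 stall=0 (-) EX@8 MEM@9 WB@10
I4 mul r3 <- r5,r2: IF@7 ID@8 stall=2 (RAW on I3.r5 (WB@10)) EX@11 MEM@12 WB@13

Answer: 5 8 9 10 13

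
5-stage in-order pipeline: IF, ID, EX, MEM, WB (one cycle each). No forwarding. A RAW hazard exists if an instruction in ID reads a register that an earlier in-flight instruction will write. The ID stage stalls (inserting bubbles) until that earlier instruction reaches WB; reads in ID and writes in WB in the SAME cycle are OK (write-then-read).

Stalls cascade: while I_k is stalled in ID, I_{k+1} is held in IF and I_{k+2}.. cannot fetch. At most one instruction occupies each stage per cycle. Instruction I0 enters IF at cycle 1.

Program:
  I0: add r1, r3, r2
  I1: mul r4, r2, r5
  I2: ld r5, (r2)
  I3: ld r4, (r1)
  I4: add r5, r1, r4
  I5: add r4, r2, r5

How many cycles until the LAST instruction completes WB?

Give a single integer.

I0 add r1 <- r3,r2: IF@1 ID@2 stall=0 (-) EX@3 MEM@4 WB@5
I1 mul r4 <- r2,r5: IF@2 ID@3 stall=0 (-) EX@4 MEM@5 WB@6
I2 ld r5 <- r2: IF@3 ID@4 stall=0 (-) EX@5 MEM@6 WB@7
I3 ld r4 <- r1: IF@4 ID@5 stall=0 (-) EX@6 MEM@7 WB@8
I4 add r5 <- r1,r4: IF@5 ID@6 stall=2 (RAW on I3.r4 (WB@8)) EX@9 MEM@10 WB@11
I5 add r4 <- r2,r5: IF@6 ID@9 stall=2 (RAW on I4.r5 (WB@11)) EX@12 MEM@13 WB@14

Answer: 14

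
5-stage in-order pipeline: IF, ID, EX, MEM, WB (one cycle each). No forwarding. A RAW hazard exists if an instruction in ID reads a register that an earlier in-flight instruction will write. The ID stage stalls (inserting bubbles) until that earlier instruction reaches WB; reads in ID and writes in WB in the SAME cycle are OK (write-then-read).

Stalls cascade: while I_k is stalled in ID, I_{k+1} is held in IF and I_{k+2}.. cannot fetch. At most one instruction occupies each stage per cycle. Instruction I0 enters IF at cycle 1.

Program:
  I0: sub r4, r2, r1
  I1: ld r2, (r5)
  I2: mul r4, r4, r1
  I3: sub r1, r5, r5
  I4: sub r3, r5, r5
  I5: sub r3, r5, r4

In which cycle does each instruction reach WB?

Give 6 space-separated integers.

Answer: 5 6 8 9 10 11

Derivation:
I0 sub r4 <- r2,r1: IF@1 ID@2 stall=0 (-) EX@3 MEM@4 WB@5
I1 ld r2 <- r5: IF@2 ID@3 stall=0 (-) EX@4 MEM@5 WB@6
I2 mul r4 <- r4,r1: IF@3 ID@4 stall=1 (RAW on I0.r4 (WB@5)) EX@6 MEM@7 WB@8
I3 sub r1 <- r5,r5: IF@4 ID@6 stall=0 (-) EX@7 MEM@8 WB@9
I4 sub r3 <- r5,r5: IF@6 ID@7 stall=0 (-) EX@8 MEM@9 WB@10
I5 sub r3 <- r5,r4: IF@7 ID@8 stall=0 (-) EX@9 MEM@10 WB@11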